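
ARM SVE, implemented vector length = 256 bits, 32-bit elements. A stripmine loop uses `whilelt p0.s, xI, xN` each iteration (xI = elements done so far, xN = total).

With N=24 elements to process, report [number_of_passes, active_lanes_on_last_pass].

[iterations, last_vl] = [3, 8]

lane count: 256 div 32 = 8
24 elements at 8/iter → 3 passes, remainder 8 on the last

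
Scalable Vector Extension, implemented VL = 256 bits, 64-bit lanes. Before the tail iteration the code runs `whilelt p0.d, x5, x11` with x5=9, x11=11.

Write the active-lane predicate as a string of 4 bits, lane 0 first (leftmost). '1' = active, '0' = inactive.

lane count: 256 div 64 = 4
p0[j] = (9+j < 11); true for j=0..1 → 2 lanes set
bits (lane 0 leftmost): 1100

predicate = 1100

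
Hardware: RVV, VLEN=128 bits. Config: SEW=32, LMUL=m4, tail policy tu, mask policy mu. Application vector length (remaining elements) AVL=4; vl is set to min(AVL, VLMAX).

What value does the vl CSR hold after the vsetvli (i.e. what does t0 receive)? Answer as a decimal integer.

VLMAX = (128 × 4) / 32 = 16 lanes
AVL=4 ≤ VLMAX=16, so vl = 4

vl = 4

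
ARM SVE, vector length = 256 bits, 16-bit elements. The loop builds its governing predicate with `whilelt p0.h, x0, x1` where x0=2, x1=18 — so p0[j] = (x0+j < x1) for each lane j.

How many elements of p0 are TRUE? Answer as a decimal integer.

256-bit reg / 16-bit elem → 16 lanes
whilelt: lane j active iff 2+j < 18 → j < 16 → 16 active

vl = 16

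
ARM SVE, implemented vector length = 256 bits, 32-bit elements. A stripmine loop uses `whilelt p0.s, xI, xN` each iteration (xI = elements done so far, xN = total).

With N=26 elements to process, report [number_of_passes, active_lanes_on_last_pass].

lane count: 256 div 32 = 8
26 elements at 8/iter → 4 passes, remainder 2 on the last

[iterations, last_vl] = [4, 2]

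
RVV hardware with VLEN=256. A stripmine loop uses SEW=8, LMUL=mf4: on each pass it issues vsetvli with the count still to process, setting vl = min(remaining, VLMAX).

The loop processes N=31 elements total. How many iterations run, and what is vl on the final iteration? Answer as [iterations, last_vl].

[iterations, last_vl] = [4, 7]

lanes per group: 256·1/4/8 = 8
iterations = ceil(31/8) = 4; final-pass vl = 7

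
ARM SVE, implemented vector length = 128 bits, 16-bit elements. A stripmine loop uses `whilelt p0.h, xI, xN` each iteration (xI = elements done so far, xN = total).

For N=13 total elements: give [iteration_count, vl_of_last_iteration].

[iterations, last_vl] = [2, 5]

128-bit reg / 16-bit elem → 8 lanes
13 elements at 8/iter → 2 passes, remainder 5 on the last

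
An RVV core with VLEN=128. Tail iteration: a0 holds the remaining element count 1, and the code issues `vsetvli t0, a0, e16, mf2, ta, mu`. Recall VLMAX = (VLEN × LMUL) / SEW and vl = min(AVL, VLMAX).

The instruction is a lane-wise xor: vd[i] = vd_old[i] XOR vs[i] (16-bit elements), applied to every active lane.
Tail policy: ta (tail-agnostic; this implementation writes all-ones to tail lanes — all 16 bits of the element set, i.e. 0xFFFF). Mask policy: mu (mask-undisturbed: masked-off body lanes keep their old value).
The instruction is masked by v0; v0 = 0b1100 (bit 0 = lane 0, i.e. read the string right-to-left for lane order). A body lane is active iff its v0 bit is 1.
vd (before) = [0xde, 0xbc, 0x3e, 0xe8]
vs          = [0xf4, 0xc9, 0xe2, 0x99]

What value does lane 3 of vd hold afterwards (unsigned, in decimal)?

vd[3] = 65535

VLMAX = (128 × 1/2) / 16 = 4 lanes
AVL=1 ≤ VLMAX=4, so vl = 1
vd[0] mask-off/keep -> 0xde
vd[1] tail/ones -> 0xffff
vd[2] tail/ones -> 0xffff
vd[3] tail/ones -> 0xffff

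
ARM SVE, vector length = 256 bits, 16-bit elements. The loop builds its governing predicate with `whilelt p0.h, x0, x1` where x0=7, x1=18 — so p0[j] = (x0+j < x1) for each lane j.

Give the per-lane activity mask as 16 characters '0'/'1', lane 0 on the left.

lane count: 256 div 16 = 16
p0[j] = (7+j < 18); true for j=0..10 → 11 lanes set
bits (lane 0 leftmost): 1111111111100000

predicate = 1111111111100000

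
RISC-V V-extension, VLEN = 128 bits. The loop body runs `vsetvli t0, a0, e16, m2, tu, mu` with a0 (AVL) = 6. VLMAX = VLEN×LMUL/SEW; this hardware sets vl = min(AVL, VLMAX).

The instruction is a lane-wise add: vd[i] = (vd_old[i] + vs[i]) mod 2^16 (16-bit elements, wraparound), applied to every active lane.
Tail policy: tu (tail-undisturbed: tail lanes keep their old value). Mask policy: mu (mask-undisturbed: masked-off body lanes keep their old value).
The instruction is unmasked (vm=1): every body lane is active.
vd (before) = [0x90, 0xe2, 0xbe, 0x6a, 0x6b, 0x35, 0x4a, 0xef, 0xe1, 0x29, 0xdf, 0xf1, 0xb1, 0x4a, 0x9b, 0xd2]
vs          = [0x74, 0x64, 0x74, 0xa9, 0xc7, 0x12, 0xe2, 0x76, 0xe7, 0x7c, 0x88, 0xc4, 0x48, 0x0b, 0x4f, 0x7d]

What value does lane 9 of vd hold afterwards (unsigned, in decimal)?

vd[9] = 41

VLMAX = VLEN×LMUL/SEW = 128×2/16 = 16
vl = min(AVL, VLMAX) = min(6, 16) = 6
  i=0: add(0x90,0x74) → 260
  i=1: add(0xe2,0x64) → 326
  i=2: add(0xbe,0x74) → 306
  i=3: add(0x6a,0xa9) → 275
  i=4: add(0x6b,0xc7) → 306
  i=5: add(0x35,0x12) → 71
  i=6: tail/keep → 74
  i=7: tail/keep → 239
  i=8: tail/keep → 225
  i=9: tail/keep → 41
  i=10: tail/keep → 223
  i=11: tail/keep → 241
  i=12: tail/keep → 177
  i=13: tail/keep → 74
  i=14: tail/keep → 155
  i=15: tail/keep → 210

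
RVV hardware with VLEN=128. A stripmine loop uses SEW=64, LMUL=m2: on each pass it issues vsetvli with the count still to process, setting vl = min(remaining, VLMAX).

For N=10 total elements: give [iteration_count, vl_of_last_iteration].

lanes per group: 128·2/64 = 4
10 elements at 4/iter → 3 passes, remainder 2 on the last

[iterations, last_vl] = [3, 2]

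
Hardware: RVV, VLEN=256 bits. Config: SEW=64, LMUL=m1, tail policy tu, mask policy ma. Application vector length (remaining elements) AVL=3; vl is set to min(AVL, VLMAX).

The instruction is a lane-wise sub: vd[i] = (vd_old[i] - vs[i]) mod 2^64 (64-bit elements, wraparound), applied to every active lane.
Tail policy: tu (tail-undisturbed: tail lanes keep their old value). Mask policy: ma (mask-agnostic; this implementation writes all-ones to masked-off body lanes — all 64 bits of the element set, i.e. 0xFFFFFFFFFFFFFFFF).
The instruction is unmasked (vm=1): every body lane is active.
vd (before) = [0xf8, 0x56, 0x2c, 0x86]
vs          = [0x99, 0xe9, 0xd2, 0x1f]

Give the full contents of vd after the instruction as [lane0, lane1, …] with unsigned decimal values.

vd = [95, 18446744073709551469, 18446744073709551450, 134]

VLMAX = (256 × 1) / 64 = 4 lanes
vl ← min(3, 4) = 3
lane  0: sub(0xf8,0x99) ⇒ 0x5f
lane  1: sub(0x56,0xe9) ⇒ 0xffffffffffffff6d
lane  2: sub(0x2c,0xd2) ⇒ 0xffffffffffffff5a
lane  3: tail/keep ⇒ 0x86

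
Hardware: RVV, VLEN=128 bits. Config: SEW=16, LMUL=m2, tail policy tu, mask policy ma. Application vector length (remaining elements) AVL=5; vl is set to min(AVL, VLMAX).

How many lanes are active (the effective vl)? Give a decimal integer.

lanes per group: 128·2/16 = 16
AVL=5 ≤ VLMAX=16, so vl = 5

vl = 5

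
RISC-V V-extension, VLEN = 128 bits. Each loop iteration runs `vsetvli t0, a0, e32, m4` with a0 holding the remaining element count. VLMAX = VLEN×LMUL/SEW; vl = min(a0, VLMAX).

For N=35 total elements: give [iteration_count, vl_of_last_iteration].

lanes per group: 128·4/32 = 16
N=35: ⌈35/16⌉ = 3 iters; last vl = 35 − 2×16 = 3

[iterations, last_vl] = [3, 3]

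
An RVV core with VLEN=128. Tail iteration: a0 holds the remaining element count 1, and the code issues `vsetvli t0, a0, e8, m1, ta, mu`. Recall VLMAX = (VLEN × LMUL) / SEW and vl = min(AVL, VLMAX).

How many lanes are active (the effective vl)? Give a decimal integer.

VLMAX = VLEN×LMUL/SEW = 128×1/8 = 16
vl = min(AVL, VLMAX) = min(1, 16) = 1

vl = 1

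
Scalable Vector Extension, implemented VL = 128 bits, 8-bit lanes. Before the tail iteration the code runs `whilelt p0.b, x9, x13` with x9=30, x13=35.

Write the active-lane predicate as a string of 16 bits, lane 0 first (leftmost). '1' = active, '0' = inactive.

lane count: 128 div 8 = 16
active while 30+j < 35, i.e. j ∈ [0,5) capped at 16 ⇒ 5
bits (lane 0 leftmost): 1111100000000000

predicate = 1111100000000000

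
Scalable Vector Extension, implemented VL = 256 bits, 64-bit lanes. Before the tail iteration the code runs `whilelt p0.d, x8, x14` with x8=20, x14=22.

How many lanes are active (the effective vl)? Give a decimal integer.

vl = 2

256-bit reg / 64-bit elem → 4 lanes
whilelt: lane j active iff 20+j < 22 → j < 2 → 2 active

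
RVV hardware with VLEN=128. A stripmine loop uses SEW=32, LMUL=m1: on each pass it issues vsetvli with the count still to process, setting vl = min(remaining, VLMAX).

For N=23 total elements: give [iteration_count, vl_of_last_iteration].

VLMAX = VLEN×LMUL/SEW = 128×1/32 = 4
N=23: ⌈23/4⌉ = 6 iters; last vl = 23 − 5×4 = 3

[iterations, last_vl] = [6, 3]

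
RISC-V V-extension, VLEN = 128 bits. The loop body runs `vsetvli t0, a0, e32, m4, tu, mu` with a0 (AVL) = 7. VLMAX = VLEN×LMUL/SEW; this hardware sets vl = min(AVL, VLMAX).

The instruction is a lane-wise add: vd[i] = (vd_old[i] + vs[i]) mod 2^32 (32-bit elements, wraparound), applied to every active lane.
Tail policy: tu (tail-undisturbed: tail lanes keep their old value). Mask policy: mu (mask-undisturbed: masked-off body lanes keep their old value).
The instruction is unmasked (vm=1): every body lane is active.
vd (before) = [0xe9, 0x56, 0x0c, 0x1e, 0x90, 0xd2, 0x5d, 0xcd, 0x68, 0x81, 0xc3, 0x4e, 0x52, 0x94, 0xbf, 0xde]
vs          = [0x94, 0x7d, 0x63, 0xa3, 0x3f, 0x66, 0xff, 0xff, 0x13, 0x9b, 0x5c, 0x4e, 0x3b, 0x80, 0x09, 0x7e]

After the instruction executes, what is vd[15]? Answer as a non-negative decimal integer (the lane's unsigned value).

vd[15] = 222

VLMAX = (128 × 4) / 32 = 16 lanes
vl ← min(7, 16) = 7
lane  0: add(0xe9,0x94) ⇒ 0x17d
lane  1: add(0x56,0x7d) ⇒ 0xd3
lane  2: add(0x0c,0x63) ⇒ 0x6f
lane  3: add(0x1e,0xa3) ⇒ 0xc1
lane  4: add(0x90,0x3f) ⇒ 0xcf
lane  5: add(0xd2,0x66) ⇒ 0x138
lane  6: add(0x5d,0xff) ⇒ 0x15c
lane  7: tail/keep ⇒ 0xcd
lane  8: tail/keep ⇒ 0x68
lane  9: tail/keep ⇒ 0x81
lane 10: tail/keep ⇒ 0xc3
lane 11: tail/keep ⇒ 0x4e
lane 12: tail/keep ⇒ 0x52
lane 13: tail/keep ⇒ 0x94
lane 14: tail/keep ⇒ 0xbf
lane 15: tail/keep ⇒ 0xde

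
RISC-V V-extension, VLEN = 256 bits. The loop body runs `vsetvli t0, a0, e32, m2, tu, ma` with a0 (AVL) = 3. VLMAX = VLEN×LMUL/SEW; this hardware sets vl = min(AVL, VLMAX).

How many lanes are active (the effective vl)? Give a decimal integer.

lanes per group: 256·2/32 = 16
vl = min(AVL, VLMAX) = min(3, 16) = 3

vl = 3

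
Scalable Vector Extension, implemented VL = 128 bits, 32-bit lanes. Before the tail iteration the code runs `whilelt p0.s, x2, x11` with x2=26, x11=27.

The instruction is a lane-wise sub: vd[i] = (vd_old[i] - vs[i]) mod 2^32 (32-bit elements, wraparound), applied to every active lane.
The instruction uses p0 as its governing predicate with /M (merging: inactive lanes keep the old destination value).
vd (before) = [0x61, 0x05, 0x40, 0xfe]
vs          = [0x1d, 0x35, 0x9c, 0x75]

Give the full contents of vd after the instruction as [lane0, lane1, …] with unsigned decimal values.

lane count: 128 div 32 = 4
p0[j] = (26+j < 27); true for j=0..0 → 1 lanes set
  i=0: sub(0x61,0x1d) → 68
  i=1: tail/keep → 5
  i=2: tail/keep → 64
  i=3: tail/keep → 254

vd = [68, 5, 64, 254]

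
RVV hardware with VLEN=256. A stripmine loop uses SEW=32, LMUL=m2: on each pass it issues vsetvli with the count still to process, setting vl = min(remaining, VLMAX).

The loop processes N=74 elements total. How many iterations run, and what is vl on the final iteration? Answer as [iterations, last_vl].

[iterations, last_vl] = [5, 10]

VLMAX = VLEN×LMUL/SEW = 256×2/32 = 16
N=74: ⌈74/16⌉ = 5 iters; last vl = 74 − 4×16 = 10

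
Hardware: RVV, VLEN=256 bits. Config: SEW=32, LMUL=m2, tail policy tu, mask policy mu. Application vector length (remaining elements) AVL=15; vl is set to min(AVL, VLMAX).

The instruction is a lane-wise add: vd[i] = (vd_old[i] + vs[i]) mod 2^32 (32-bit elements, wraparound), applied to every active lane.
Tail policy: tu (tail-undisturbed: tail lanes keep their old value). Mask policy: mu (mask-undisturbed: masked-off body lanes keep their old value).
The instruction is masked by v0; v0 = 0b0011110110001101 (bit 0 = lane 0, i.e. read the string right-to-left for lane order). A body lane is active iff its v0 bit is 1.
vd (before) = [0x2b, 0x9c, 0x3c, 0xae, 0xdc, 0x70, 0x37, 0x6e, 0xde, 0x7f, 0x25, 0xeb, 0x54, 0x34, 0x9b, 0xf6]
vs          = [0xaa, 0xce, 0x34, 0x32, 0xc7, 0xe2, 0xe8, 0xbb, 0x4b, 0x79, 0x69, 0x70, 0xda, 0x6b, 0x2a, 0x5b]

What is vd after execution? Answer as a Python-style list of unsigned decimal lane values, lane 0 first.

lanes per group: 256·2/32 = 16
vl ← min(15, 16) = 15
[0] add(0x2b,0xaa) = 0xd5
[1] mask-off/keep = 0x9c
[2] add(0x3c,0x34) = 0x70
[3] add(0xae,0x32) = 0xe0
[4] mask-off/keep = 0xdc
[5] mask-off/keep = 0x70
[6] mask-off/keep = 0x37
[7] add(0x6e,0xbb) = 0x129
[8] add(0xde,0x4b) = 0x129
[9] mask-off/keep = 0x7f
[10] add(0x25,0x69) = 0x8e
[11] add(0xeb,0x70) = 0x15b
[12] add(0x54,0xda) = 0x12e
[13] add(0x34,0x6b) = 0x9f
[14] mask-off/keep = 0x9b
[15] tail/keep = 0xf6

vd = [213, 156, 112, 224, 220, 112, 55, 297, 297, 127, 142, 347, 302, 159, 155, 246]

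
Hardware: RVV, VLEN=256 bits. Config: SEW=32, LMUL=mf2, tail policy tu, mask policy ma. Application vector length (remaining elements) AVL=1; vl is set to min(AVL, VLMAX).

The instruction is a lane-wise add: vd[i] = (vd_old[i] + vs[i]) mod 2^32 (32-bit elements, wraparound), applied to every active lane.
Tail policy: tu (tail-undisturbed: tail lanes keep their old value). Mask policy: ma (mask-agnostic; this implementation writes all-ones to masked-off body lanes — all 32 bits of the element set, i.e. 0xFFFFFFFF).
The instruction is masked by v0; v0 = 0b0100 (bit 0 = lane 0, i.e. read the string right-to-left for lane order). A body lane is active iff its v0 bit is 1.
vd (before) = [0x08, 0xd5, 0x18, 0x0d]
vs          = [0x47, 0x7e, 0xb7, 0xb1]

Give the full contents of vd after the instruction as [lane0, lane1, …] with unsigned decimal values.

vd = [4294967295, 213, 24, 13]

lanes per group: 256·1/2/32 = 4
vl = min(AVL, VLMAX) = min(1, 4) = 1
  i=0: mask-off/ones → 4294967295
  i=1: tail/keep → 213
  i=2: tail/keep → 24
  i=3: tail/keep → 13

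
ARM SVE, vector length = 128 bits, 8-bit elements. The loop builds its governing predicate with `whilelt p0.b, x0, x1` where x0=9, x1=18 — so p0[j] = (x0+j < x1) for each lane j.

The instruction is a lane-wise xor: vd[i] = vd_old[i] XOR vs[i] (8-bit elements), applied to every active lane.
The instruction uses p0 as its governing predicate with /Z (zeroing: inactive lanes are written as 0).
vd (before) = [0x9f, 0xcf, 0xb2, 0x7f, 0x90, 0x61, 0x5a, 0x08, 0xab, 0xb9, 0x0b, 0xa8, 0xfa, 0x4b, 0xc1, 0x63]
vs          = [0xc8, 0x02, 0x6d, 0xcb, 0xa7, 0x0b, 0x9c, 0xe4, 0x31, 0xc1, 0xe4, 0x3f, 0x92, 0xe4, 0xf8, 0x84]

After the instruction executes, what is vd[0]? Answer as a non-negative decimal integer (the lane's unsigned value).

lane count: 128 div 8 = 16
p0[j] = (9+j < 18); true for j=0..8 → 9 lanes set
  i=0: xor(0x9f,0xc8) → 87
  i=1: xor(0xcf,0x02) → 205
  i=2: xor(0xb2,0x6d) → 223
  i=3: xor(0x7f,0xcb) → 180
  i=4: xor(0x90,0xa7) → 55
  i=5: xor(0x61,0x0b) → 106
  i=6: xor(0x5a,0x9c) → 198
  i=7: xor(0x08,0xe4) → 236
  i=8: xor(0xab,0x31) → 154
  i=9: tail/zero → 0
  i=10: tail/zero → 0
  i=11: tail/zero → 0
  i=12: tail/zero → 0
  i=13: tail/zero → 0
  i=14: tail/zero → 0
  i=15: tail/zero → 0

vd[0] = 87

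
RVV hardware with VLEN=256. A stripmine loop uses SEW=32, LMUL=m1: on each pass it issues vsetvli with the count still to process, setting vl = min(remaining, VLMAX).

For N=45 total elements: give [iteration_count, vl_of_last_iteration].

VLMAX = (256 × 1) / 32 = 8 lanes
iterations = ceil(45/8) = 6; final-pass vl = 5

[iterations, last_vl] = [6, 5]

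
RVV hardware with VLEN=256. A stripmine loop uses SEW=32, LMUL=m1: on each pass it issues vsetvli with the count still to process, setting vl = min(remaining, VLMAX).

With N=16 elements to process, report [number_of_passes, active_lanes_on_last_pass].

lanes per group: 256·1/32 = 8
N=16: ⌈16/8⌉ = 2 iters; last vl = 16 − 1×8 = 8

[iterations, last_vl] = [2, 8]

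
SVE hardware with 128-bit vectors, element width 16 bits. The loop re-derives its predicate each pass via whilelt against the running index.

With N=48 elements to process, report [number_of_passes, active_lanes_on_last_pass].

[iterations, last_vl] = [6, 8]

register lanes = 128/16 = 8
iterations = ceil(48/8) = 6; final-pass vl = 8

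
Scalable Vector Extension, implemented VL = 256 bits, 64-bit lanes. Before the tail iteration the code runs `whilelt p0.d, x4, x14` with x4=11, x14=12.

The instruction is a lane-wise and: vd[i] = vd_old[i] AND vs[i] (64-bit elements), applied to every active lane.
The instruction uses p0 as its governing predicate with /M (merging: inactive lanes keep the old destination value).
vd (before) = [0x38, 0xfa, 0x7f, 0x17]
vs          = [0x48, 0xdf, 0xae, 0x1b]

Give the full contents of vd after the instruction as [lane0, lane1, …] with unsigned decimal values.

256-bit reg / 64-bit elem → 4 lanes
active while 11+j < 12, i.e. j ∈ [0,1) capped at 4 ⇒ 1
lane  0: and(0x38,0x48) ⇒ 0x08
lane  1: tail/keep ⇒ 0xfa
lane  2: tail/keep ⇒ 0x7f
lane  3: tail/keep ⇒ 0x17

vd = [8, 250, 127, 23]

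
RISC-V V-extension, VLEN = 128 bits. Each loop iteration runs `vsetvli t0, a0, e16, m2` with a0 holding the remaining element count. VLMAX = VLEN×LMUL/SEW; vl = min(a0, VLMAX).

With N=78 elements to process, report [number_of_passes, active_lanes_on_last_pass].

[iterations, last_vl] = [5, 14]

VLMAX = VLEN×LMUL/SEW = 128×2/16 = 16
iterations = ceil(78/16) = 5; final-pass vl = 14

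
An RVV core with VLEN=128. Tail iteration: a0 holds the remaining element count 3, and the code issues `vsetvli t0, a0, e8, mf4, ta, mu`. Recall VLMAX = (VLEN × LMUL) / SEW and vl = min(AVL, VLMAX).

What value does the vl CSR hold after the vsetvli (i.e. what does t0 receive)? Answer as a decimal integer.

vl = 3

lanes per group: 128·1/4/8 = 4
AVL=3 ≤ VLMAX=4, so vl = 3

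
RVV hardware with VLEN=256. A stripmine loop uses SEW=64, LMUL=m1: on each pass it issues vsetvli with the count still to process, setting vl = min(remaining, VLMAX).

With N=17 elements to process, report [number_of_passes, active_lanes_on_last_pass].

VLMAX = (256 × 1) / 64 = 4 lanes
iterations = ceil(17/4) = 5; final-pass vl = 1

[iterations, last_vl] = [5, 1]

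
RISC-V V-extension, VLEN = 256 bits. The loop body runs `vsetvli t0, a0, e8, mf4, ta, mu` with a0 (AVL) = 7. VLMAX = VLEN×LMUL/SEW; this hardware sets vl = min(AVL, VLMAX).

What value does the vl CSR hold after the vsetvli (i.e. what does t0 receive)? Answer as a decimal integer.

lanes per group: 256·1/4/8 = 8
AVL=7 ≤ VLMAX=8, so vl = 7

vl = 7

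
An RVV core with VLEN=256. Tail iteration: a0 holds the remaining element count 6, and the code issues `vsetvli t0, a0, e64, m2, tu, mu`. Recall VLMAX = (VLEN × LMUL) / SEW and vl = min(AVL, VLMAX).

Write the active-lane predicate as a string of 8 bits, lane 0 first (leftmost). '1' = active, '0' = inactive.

predicate = 11111100

VLMAX = VLEN×LMUL/SEW = 256×2/64 = 8
AVL=6 ≤ VLMAX=8, so vl = 6
bits (lane 0 leftmost): 11111100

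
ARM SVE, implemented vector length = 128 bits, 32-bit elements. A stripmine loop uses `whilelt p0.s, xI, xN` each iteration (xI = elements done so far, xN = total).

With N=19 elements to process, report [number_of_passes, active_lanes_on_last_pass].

lane count: 128 div 32 = 4
N=19: ⌈19/4⌉ = 5 iters; last vl = 19 − 4×4 = 3

[iterations, last_vl] = [5, 3]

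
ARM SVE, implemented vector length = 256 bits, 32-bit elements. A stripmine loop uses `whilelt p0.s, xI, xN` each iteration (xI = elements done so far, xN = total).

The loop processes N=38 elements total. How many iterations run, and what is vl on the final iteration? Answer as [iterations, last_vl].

[iterations, last_vl] = [5, 6]

lane count: 256 div 32 = 8
N=38: ⌈38/8⌉ = 5 iters; last vl = 38 − 4×8 = 6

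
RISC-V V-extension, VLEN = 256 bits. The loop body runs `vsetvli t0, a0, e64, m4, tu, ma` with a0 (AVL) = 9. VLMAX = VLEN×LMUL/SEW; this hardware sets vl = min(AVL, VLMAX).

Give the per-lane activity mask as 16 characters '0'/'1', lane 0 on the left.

predicate = 1111111110000000

lanes per group: 256·4/64 = 16
AVL=9 ≤ VLMAX=16, so vl = 9
bits (lane 0 leftmost): 1111111110000000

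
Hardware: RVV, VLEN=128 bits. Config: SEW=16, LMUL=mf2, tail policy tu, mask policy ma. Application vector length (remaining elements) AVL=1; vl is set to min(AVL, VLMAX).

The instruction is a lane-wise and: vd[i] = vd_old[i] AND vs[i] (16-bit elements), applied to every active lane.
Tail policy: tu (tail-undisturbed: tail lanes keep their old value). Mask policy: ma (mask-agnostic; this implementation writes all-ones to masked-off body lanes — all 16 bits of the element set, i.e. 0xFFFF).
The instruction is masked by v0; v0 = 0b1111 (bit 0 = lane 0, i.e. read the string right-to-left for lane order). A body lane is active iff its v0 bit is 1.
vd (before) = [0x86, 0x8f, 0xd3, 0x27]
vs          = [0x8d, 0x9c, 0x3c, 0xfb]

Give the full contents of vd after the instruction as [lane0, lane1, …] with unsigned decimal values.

lanes per group: 128·1/2/16 = 4
AVL=1 ≤ VLMAX=4, so vl = 1
  i=0: and(0x86,0x8d) → 132
  i=1: tail/keep → 143
  i=2: tail/keep → 211
  i=3: tail/keep → 39

vd = [132, 143, 211, 39]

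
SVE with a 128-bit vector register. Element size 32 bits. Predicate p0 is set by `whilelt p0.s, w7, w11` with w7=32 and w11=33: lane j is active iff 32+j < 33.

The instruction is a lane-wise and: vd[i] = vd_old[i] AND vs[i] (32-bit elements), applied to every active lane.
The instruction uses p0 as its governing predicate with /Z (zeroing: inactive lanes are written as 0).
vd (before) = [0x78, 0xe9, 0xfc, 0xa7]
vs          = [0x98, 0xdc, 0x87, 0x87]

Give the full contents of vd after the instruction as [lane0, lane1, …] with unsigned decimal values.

vd = [24, 0, 0, 0]

register lanes = 128/32 = 4
whilelt: lane j active iff 32+j < 33 → j < 1 → 1 active
vd[0] and(0x78,0x98) -> 0x18
vd[1] tail/zero -> 0x00
vd[2] tail/zero -> 0x00
vd[3] tail/zero -> 0x00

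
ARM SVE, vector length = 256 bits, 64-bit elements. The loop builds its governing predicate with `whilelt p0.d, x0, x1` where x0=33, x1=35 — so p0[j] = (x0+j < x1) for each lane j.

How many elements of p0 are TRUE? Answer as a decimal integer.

vl = 2

lane count: 256 div 64 = 4
whilelt: lane j active iff 33+j < 35 → j < 2 → 2 active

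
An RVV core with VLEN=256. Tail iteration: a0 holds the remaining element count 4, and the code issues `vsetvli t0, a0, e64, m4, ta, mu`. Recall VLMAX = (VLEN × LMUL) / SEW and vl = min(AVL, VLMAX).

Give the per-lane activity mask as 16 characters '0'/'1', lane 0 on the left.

predicate = 1111000000000000

VLMAX = (256 × 4) / 64 = 16 lanes
AVL=4 ≤ VLMAX=16, so vl = 4
bits (lane 0 leftmost): 1111000000000000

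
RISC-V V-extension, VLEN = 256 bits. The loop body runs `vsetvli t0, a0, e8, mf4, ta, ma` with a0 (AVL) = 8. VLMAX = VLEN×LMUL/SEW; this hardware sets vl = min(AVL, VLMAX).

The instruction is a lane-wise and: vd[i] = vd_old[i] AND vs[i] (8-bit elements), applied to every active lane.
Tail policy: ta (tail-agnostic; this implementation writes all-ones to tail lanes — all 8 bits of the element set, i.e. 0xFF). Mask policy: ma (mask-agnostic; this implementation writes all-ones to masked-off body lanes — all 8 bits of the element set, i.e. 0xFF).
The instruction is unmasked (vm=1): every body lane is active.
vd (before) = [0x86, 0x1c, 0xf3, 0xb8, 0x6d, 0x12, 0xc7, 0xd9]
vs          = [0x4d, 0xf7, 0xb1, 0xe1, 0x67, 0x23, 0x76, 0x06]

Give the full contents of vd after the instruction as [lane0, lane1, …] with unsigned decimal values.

VLMAX = VLEN×LMUL/SEW = 256×1/4/8 = 8
vl ← min(8, 8) = 8
[0] and(0x86,0x4d) = 0x04
[1] and(0x1c,0xf7) = 0x14
[2] and(0xf3,0xb1) = 0xb1
[3] and(0xb8,0xe1) = 0xa0
[4] and(0x6d,0x67) = 0x65
[5] and(0x12,0x23) = 0x02
[6] and(0xc7,0x76) = 0x46
[7] and(0xd9,0x06) = 0x00

vd = [4, 20, 177, 160, 101, 2, 70, 0]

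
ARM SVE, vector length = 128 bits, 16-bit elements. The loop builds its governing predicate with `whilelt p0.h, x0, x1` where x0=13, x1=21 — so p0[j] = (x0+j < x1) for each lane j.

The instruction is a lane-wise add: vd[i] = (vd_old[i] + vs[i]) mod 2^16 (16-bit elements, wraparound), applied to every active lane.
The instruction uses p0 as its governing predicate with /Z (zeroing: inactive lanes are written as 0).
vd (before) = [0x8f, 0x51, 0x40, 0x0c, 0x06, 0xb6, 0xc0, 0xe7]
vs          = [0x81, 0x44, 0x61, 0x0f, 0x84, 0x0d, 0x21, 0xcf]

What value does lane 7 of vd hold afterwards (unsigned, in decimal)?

128-bit reg / 16-bit elem → 8 lanes
whilelt: lane j active iff 13+j < 21 → j < 8 → 8 active
vd[0] add(0x8f,0x81) -> 0x110
vd[1] add(0x51,0x44) -> 0x95
vd[2] add(0x40,0x61) -> 0xa1
vd[3] add(0x0c,0x0f) -> 0x1b
vd[4] add(0x06,0x84) -> 0x8a
vd[5] add(0xb6,0x0d) -> 0xc3
vd[6] add(0xc0,0x21) -> 0xe1
vd[7] add(0xe7,0xcf) -> 0x1b6

vd[7] = 438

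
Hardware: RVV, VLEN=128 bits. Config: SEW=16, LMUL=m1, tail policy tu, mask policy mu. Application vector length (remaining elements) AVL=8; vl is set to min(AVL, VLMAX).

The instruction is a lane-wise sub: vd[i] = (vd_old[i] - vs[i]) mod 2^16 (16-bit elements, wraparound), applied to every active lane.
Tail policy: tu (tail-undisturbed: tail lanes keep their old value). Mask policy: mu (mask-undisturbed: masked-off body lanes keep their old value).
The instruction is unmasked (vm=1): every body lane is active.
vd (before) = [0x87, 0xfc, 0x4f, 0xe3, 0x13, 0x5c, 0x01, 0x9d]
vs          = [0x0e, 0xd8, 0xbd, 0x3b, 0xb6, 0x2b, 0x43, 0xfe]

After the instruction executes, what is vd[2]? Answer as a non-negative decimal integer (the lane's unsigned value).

VLMAX = VLEN×LMUL/SEW = 128×1/16 = 8
vl = min(AVL, VLMAX) = min(8, 8) = 8
lane  0: sub(0x87,0x0e) ⇒ 0x79
lane  1: sub(0xfc,0xd8) ⇒ 0x24
lane  2: sub(0x4f,0xbd) ⇒ 0xff92
lane  3: sub(0xe3,0x3b) ⇒ 0xa8
lane  4: sub(0x13,0xb6) ⇒ 0xff5d
lane  5: sub(0x5c,0x2b) ⇒ 0x31
lane  6: sub(0x01,0x43) ⇒ 0xffbe
lane  7: sub(0x9d,0xfe) ⇒ 0xff9f

vd[2] = 65426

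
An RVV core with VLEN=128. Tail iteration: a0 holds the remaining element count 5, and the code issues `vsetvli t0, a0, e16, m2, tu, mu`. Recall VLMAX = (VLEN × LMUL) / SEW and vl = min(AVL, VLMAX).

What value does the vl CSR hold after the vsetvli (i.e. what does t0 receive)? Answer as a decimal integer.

vl = 5

VLMAX = (128 × 2) / 16 = 16 lanes
vl ← min(5, 16) = 5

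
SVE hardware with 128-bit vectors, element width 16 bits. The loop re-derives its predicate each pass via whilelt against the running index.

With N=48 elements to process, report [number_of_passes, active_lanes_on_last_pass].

128-bit reg / 16-bit elem → 8 lanes
N=48: ⌈48/8⌉ = 6 iters; last vl = 48 − 5×8 = 8

[iterations, last_vl] = [6, 8]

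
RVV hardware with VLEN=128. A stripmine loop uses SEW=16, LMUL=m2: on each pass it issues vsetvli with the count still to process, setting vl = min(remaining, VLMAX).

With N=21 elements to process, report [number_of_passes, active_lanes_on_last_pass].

VLMAX = VLEN×LMUL/SEW = 128×2/16 = 16
21 elements at 16/iter → 2 passes, remainder 5 on the last

[iterations, last_vl] = [2, 5]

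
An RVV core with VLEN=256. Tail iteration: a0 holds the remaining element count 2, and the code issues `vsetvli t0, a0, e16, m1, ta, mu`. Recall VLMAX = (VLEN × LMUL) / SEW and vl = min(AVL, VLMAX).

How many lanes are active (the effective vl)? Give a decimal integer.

lanes per group: 256·1/16 = 16
vl = min(AVL, VLMAX) = min(2, 16) = 2

vl = 2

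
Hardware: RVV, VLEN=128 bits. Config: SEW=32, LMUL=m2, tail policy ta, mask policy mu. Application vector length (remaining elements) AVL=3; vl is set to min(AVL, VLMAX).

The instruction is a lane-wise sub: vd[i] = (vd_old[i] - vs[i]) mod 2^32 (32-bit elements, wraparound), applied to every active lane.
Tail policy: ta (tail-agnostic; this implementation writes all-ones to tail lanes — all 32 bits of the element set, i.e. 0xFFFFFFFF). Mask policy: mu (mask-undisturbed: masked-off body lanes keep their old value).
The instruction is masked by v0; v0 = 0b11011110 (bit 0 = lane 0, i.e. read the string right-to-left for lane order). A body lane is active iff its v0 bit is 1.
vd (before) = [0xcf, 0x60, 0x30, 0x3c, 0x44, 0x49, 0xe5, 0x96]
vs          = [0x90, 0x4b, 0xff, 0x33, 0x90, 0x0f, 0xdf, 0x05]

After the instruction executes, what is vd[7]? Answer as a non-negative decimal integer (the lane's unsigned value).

vd[7] = 4294967295

VLMAX = VLEN×LMUL/SEW = 128×2/32 = 8
AVL=3 ≤ VLMAX=8, so vl = 3
vd[0] mask-off/keep -> 0xcf
vd[1] sub(0x60,0x4b) -> 0x15
vd[2] sub(0x30,0xff) -> 0xffffff31
vd[3] tail/ones -> 0xffffffff
vd[4] tail/ones -> 0xffffffff
vd[5] tail/ones -> 0xffffffff
vd[6] tail/ones -> 0xffffffff
vd[7] tail/ones -> 0xffffffff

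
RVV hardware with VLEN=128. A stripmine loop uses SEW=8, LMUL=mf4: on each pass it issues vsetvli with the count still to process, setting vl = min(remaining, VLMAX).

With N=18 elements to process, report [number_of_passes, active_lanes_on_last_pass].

[iterations, last_vl] = [5, 2]

lanes per group: 128·1/4/8 = 4
iterations = ceil(18/4) = 5; final-pass vl = 2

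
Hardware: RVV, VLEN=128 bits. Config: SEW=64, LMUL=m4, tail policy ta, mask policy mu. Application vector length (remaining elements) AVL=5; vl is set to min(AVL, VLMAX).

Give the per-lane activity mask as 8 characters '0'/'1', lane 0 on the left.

predicate = 11111000

VLMAX = (128 × 4) / 64 = 8 lanes
vl ← min(5, 8) = 5
bits (lane 0 leftmost): 11111000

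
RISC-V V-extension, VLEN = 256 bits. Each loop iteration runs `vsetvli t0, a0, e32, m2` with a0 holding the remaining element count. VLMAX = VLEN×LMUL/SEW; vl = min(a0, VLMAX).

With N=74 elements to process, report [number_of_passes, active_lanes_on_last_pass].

[iterations, last_vl] = [5, 10]

VLMAX = (256 × 2) / 32 = 16 lanes
iterations = ceil(74/16) = 5; final-pass vl = 10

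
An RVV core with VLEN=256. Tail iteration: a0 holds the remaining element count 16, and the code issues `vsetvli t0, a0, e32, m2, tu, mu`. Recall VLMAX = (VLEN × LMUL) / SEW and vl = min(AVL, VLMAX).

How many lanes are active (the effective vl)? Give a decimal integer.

vl = 16

lanes per group: 256·2/32 = 16
vl ← min(16, 16) = 16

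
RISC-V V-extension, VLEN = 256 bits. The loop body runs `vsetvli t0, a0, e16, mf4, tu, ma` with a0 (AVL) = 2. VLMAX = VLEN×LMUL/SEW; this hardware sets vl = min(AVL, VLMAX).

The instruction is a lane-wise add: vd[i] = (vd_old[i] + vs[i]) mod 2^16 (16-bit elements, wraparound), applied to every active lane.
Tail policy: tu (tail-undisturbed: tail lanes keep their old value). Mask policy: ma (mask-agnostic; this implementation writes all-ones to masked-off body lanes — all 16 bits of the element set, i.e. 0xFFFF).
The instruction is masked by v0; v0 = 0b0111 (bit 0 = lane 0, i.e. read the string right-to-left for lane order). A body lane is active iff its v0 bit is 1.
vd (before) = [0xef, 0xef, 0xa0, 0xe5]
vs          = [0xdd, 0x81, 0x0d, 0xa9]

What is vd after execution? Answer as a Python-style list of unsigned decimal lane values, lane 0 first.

vd = [460, 368, 160, 229]

VLMAX = VLEN×LMUL/SEW = 256×1/4/16 = 4
vl ← min(2, 4) = 2
[0] add(0xef,0xdd) = 0x1cc
[1] add(0xef,0x81) = 0x170
[2] tail/keep = 0xa0
[3] tail/keep = 0xe5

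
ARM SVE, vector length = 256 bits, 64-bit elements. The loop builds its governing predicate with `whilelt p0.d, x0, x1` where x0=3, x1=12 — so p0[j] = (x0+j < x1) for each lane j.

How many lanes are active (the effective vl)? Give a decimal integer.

256-bit reg / 64-bit elem → 4 lanes
whilelt: lane j active iff 3+j < 12 → j < 9 → 4 active

vl = 4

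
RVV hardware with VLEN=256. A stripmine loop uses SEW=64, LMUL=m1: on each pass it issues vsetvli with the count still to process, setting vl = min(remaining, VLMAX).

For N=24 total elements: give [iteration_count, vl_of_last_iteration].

VLMAX = (256 × 1) / 64 = 4 lanes
iterations = ceil(24/4) = 6; final-pass vl = 4

[iterations, last_vl] = [6, 4]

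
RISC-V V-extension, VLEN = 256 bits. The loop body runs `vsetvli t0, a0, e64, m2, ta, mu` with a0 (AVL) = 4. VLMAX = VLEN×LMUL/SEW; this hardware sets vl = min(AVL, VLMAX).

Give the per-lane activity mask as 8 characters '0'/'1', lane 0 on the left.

VLMAX = (256 × 2) / 64 = 8 lanes
vl = min(AVL, VLMAX) = min(4, 8) = 4
bits (lane 0 leftmost): 11110000

predicate = 11110000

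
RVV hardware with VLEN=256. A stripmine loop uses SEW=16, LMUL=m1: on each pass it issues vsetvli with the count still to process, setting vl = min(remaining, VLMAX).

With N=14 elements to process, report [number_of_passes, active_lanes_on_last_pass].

[iterations, last_vl] = [1, 14]

lanes per group: 256·1/16 = 16
iterations = ceil(14/16) = 1; final-pass vl = 14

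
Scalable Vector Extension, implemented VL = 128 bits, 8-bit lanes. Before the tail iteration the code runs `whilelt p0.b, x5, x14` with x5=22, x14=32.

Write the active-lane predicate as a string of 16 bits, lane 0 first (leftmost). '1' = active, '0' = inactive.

predicate = 1111111111000000

register lanes = 128/8 = 16
p0[j] = (22+j < 32); true for j=0..9 → 10 lanes set
bits (lane 0 leftmost): 1111111111000000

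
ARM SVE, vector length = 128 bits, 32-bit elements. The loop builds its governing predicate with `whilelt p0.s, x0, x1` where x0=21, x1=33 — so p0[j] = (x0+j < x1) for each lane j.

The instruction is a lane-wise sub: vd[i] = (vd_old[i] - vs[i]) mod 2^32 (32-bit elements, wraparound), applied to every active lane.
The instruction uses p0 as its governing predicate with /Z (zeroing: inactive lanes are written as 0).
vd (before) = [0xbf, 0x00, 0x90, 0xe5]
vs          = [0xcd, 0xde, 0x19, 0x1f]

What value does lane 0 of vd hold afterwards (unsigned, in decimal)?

register lanes = 128/32 = 4
p0[j] = (21+j < 33); true for j=0..3 → 4 lanes set
[0] sub(0xbf,0xcd) = 0xfffffff2
[1] sub(0x00,0xde) = 0xffffff22
[2] sub(0x90,0x19) = 0x77
[3] sub(0xe5,0x1f) = 0xc6

vd[0] = 4294967282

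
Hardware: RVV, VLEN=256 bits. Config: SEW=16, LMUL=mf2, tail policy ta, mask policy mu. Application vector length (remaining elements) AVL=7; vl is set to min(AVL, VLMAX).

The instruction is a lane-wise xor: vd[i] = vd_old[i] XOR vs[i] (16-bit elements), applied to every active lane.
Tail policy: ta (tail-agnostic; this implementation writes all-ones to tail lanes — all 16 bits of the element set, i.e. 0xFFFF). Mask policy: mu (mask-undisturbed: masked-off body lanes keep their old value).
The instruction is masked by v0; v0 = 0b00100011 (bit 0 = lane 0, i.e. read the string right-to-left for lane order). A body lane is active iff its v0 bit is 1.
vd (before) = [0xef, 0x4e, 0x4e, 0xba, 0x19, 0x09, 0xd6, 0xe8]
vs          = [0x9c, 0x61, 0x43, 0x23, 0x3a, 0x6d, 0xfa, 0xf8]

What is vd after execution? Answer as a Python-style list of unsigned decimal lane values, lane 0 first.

vd = [115, 47, 78, 186, 25, 100, 214, 65535]

VLMAX = (256 × 1/2) / 16 = 8 lanes
vl ← min(7, 8) = 7
lane  0: xor(0xef,0x9c) ⇒ 0x73
lane  1: xor(0x4e,0x61) ⇒ 0x2f
lane  2: mask-off/keep ⇒ 0x4e
lane  3: mask-off/keep ⇒ 0xba
lane  4: mask-off/keep ⇒ 0x19
lane  5: xor(0x09,0x6d) ⇒ 0x64
lane  6: mask-off/keep ⇒ 0xd6
lane  7: tail/ones ⇒ 0xffff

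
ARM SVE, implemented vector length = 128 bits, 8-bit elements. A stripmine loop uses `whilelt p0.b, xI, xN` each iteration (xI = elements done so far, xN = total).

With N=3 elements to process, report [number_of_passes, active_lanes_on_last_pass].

[iterations, last_vl] = [1, 3]

register lanes = 128/8 = 16
3 elements at 16/iter → 1 passes, remainder 3 on the last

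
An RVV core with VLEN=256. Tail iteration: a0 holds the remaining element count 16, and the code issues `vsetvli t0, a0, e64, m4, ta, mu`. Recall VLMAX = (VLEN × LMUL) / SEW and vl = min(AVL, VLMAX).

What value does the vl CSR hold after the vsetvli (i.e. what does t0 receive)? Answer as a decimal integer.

vl = 16

lanes per group: 256·4/64 = 16
vl = min(AVL, VLMAX) = min(16, 16) = 16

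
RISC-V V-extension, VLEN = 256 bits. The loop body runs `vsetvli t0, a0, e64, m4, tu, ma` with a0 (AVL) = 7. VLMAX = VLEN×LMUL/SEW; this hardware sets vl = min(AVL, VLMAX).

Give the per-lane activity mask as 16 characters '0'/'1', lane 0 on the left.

lanes per group: 256·4/64 = 16
vl ← min(7, 16) = 7
bits (lane 0 leftmost): 1111111000000000

predicate = 1111111000000000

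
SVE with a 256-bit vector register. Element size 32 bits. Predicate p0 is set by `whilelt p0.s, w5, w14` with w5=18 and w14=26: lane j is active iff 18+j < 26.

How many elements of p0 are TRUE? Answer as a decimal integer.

lane count: 256 div 32 = 8
whilelt: lane j active iff 18+j < 26 → j < 8 → 8 active

vl = 8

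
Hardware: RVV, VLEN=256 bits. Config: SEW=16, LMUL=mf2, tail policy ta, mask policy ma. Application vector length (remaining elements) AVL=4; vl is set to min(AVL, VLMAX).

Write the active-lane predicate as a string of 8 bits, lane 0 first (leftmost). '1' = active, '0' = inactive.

VLMAX = VLEN×LMUL/SEW = 256×1/2/16 = 8
vl ← min(4, 8) = 4
bits (lane 0 leftmost): 11110000

predicate = 11110000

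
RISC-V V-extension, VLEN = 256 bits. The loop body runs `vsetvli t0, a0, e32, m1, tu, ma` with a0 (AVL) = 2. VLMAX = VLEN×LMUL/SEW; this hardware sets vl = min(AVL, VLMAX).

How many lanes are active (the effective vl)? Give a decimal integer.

vl = 2

lanes per group: 256·1/32 = 8
vl ← min(2, 8) = 2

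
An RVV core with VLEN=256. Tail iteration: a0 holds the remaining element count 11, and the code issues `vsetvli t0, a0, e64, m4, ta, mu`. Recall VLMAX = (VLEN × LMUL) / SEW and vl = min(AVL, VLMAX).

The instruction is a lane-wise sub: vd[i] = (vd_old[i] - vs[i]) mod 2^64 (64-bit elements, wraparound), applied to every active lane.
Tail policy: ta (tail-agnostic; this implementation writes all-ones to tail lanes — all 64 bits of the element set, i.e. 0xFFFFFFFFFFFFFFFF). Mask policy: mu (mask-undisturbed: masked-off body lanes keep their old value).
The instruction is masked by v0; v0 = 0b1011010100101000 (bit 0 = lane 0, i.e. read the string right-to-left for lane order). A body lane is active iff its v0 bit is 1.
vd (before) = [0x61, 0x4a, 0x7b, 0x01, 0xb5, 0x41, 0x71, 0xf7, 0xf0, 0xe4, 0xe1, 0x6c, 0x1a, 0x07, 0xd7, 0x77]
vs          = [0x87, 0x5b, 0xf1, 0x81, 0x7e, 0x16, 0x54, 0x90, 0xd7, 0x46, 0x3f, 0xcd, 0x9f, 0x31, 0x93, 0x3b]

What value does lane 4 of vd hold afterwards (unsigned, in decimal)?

vd[4] = 181

VLMAX = (256 × 4) / 64 = 16 lanes
AVL=11 ≤ VLMAX=16, so vl = 11
  i=0: mask-off/keep → 97
  i=1: mask-off/keep → 74
  i=2: mask-off/keep → 123
  i=3: sub(0x01,0x81) → 18446744073709551488
  i=4: mask-off/keep → 181
  i=5: sub(0x41,0x16) → 43
  i=6: mask-off/keep → 113
  i=7: mask-off/keep → 247
  i=8: sub(0xf0,0xd7) → 25
  i=9: mask-off/keep → 228
  i=10: sub(0xe1,0x3f) → 162
  i=11: tail/ones → 18446744073709551615
  i=12: tail/ones → 18446744073709551615
  i=13: tail/ones → 18446744073709551615
  i=14: tail/ones → 18446744073709551615
  i=15: tail/ones → 18446744073709551615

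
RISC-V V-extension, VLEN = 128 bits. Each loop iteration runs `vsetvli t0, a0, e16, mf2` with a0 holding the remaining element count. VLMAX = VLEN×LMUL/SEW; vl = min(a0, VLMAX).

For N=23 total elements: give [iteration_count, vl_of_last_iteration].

VLMAX = (128 × 1/2) / 16 = 4 lanes
N=23: ⌈23/4⌉ = 6 iters; last vl = 23 − 5×4 = 3

[iterations, last_vl] = [6, 3]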